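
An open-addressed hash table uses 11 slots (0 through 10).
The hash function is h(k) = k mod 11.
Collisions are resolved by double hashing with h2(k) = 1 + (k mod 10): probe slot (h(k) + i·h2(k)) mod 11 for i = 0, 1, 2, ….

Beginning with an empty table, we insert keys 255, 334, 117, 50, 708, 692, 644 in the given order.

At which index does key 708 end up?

Insert 255: h=2, slot 2 empty → index 2.
Insert 334: h=4, slot 4 empty → index 4.
Insert 117: h=7, slot 7 empty → index 7.
Insert 50: h=6, slot 6 empty → index 6.
Insert 708: h=4, h2=9, slots 4,2 occupied → index 0.
Insert 692: h=10, slot 10 empty → index 10.
Insert 644: h=6, h2=5, slots 6,0 occupied → index 5.
Table: [708, ., 255, ., 334, 644, 50, 117, ., ., 692]

0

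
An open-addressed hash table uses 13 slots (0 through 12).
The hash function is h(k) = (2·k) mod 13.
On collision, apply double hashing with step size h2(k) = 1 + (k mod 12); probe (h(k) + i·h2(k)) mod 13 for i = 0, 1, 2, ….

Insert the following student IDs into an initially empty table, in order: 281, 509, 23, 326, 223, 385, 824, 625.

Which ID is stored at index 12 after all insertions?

223

281: h=3 => slot 3
509: h=4 => slot 4
23: h=7 => slot 7
326: h=2 => slot 2
223: h=4, h2=8, probe 4,12 => slot 12
385: h=3, h2=2, probe 3,5 => slot 5
824: h=10 => slot 10
625: h=2, h2=2, probe 2,4,6 => slot 6
Table: [_, _, 326, 281, 509, 385, 625, 23, _, _, 824, _, 223]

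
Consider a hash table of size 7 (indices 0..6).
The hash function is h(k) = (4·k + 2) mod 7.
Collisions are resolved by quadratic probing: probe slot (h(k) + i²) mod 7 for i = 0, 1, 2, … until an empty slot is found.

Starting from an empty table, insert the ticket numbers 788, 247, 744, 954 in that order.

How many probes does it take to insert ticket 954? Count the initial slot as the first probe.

788 hashes to 4; slot 4 is free => place at 4.
247 hashes to 3; slot 3 is free => place at 3.
744 hashes to 3; 3,4 taken => place at 0.
954 hashes to 3; 3,4,0 taken => place at 5.
Table: [744, -, -, 247, 788, 954, -]

4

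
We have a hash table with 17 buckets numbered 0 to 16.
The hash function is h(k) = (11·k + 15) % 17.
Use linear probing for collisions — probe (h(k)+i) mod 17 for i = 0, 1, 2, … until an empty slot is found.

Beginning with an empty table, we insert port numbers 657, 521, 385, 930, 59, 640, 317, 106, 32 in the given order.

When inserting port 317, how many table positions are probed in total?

6

657: h=0 => slot 0
521: h=0, probe 0,1 => slot 1
385: h=0, probe 0,1,2 => slot 2
930: h=11 => slot 11
59: h=1, probe 1,2,3 => slot 3
640: h=0, probe 0,1,2,3,4 => slot 4
317: h=0, probe 0,1,2,3,4,5 => slot 5
106: h=8 => slot 8
32: h=10 => slot 10
Table: [657, 521, 385, 59, 640, 317, -, -, 106, -, 32, 930, -, -, -, -, -]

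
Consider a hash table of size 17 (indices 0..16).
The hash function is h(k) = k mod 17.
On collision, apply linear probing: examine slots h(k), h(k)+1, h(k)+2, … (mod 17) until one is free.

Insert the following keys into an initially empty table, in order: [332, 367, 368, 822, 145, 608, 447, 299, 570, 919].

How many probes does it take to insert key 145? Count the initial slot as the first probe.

4

Insert 332: h=9, slot 9 empty → index 9.
Insert 367: h=10, slot 10 empty → index 10.
Insert 368: h=11, slot 11 empty → index 11.
Insert 822: h=6, slot 6 empty → index 6.
Insert 145: h=9, slots 9,10,11 occupied → index 12.
Insert 608: h=13, slot 13 empty → index 13.
Insert 447: h=5, slot 5 empty → index 5.
Insert 299: h=10, slots 10,11,12,13 occupied → index 14.
Insert 570: h=9, slots 9,10,11,12,13,14 occupied → index 15.
Insert 919: h=1, slot 1 empty → index 1.
Table: [_, 919, _, _, _, 447, 822, _, _, 332, 367, 368, 145, 608, 299, 570, _]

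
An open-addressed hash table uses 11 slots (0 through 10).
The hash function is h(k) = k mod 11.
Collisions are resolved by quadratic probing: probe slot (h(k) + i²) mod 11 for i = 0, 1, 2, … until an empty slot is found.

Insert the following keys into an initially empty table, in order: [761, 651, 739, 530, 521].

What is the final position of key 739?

Insert 761: h=2, slot 2 empty -> index 2.
Insert 651: h=2, slot 2 occupied -> index 3.
Insert 739: h=2, slots 2,3 occupied -> index 6.
Insert 530: h=2, slots 2,3,6 occupied -> index 0.
Insert 521: h=4, slot 4 empty -> index 4.
Table: [530, _, 761, 651, 521, _, 739, _, _, _, _]

6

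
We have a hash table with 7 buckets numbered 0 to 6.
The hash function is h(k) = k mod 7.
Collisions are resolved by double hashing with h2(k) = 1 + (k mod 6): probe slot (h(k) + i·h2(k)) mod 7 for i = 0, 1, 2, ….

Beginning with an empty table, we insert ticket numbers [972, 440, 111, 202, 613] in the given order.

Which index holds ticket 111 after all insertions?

972 hashes to 6; slot 6 is free => place at 6.
440 hashes to 6, h2=3; 6 taken => place at 2.
111 hashes to 6, h2=4; 6 taken => place at 3.
202 hashes to 6, h2=5; 6 taken => place at 4.
613 hashes to 4, h2=2; 4,6 taken => place at 1.
Table: [-, 613, 440, 111, 202, -, 972]

3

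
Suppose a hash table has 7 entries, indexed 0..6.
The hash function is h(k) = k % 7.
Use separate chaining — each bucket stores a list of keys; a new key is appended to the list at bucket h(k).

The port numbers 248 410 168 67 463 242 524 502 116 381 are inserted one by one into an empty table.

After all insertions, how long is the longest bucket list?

248 → bucket 3
410 → bucket 4
168 → bucket 0
67 → bucket 4 (collision)
463 → bucket 1
242 → bucket 4 (collision)
524 → bucket 6
502 → bucket 5
116 → bucket 4 (collision)
381 → bucket 3 (collision)
Final buckets:
0: 168
1: 463
2: —
3: 248 -> 381
4: 410 -> 67 -> 242 -> 116
5: 502
6: 524

4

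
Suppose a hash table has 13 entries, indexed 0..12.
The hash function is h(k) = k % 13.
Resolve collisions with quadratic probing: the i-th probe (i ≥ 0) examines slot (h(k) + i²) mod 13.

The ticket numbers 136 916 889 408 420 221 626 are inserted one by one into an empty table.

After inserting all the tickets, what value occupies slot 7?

Insert 136: h=6, slot 6 empty => index 6.
Insert 916: h=6, slot 6 occupied => index 7.
Insert 889: h=5, slot 5 empty => index 5.
Insert 408: h=5, slots 5,6 occupied => index 9.
Insert 420: h=4, slot 4 empty => index 4.
Insert 221: h=0, slot 0 empty => index 0.
Insert 626: h=2, slot 2 empty => index 2.
Table: [221, -, 626, -, 420, 889, 136, 916, -, 408, -, -, -]

916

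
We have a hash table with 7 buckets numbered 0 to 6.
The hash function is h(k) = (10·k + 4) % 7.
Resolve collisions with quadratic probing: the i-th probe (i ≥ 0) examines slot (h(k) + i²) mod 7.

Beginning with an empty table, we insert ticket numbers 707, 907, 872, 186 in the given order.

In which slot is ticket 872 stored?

707: h=4 → slot 4
907: h=2 → slot 2
872: h=2, probe 2,3 → slot 3
186: h=2, probe 2,3,6 → slot 6
Table: [—, —, 907, 872, 707, —, 186]

3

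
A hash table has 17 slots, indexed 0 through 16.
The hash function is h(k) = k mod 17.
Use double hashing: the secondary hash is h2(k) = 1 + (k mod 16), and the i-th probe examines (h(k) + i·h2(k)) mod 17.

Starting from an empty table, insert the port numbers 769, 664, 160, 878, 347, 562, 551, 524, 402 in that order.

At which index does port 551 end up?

15

Insert 769: h=4, slot 4 empty => index 4.
Insert 664: h=1, slot 1 empty => index 1.
Insert 160: h=7, slot 7 empty => index 7.
Insert 878: h=11, slot 11 empty => index 11.
Insert 347: h=7, h2=12, slot 7 occupied => index 2.
Insert 562: h=1, h2=3, slots 1,4,7 occupied => index 10.
Insert 551: h=7, h2=8, slot 7 occupied => index 15.
Insert 524: h=14, slot 14 empty => index 14.
Insert 402: h=11, h2=3, slots 11,14 occupied => index 0.
Table: [402, 664, 347, ., 769, ., ., 160, ., ., 562, 878, ., ., 524, 551, .]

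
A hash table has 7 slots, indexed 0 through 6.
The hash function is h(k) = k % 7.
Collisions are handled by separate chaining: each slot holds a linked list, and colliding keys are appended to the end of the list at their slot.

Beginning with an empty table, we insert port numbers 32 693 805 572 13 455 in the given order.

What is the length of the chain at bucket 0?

3

Insert 32: h=4, bucket 4 empty → new chain.
Insert 693: h=0, bucket 0 empty → new chain.
Insert 805: h=0, bucket 0 nonempty → append to chain.
Insert 572: h=5, bucket 5 empty → new chain.
Insert 13: h=6, bucket 6 empty → new chain.
Insert 455: h=0, bucket 0 nonempty → append to chain.
Final buckets:
0: 693 -> 805 -> 455
1: _
2: _
3: _
4: 32
5: 572
6: 13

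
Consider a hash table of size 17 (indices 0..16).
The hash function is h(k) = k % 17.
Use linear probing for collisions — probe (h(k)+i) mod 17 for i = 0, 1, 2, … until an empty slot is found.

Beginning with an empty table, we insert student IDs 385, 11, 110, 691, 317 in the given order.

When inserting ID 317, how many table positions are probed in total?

4

385 hashes to 11; slot 11 is free -> place at 11.
11 hashes to 11; 11 taken -> place at 12.
110 hashes to 8; slot 8 is free -> place at 8.
691 hashes to 11; 11,12 taken -> place at 13.
317 hashes to 11; 11,12,13 taken -> place at 14.
Table: [_, _, _, _, _, _, _, _, 110, _, _, 385, 11, 691, 317, _, _]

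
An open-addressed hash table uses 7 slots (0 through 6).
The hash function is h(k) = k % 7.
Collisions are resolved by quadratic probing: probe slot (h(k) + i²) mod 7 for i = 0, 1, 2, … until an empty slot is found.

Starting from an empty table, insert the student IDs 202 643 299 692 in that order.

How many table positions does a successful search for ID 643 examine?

202: h=6 → slot 6
643: h=6, probe 6,0 → slot 0
299: h=5 → slot 5
692: h=6, probe 6,0,3 → slot 3
Table: [643, —, —, 692, —, 299, 202]
Lookup 643: h=6, probe 6,0 → found at 0.

2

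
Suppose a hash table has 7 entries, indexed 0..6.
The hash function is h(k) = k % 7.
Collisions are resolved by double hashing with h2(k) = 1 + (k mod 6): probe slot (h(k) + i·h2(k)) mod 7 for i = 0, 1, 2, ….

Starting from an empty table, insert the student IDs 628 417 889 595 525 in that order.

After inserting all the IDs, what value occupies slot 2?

595

628: h=5 → slot 5
417: h=4 → slot 4
889: h=0 → slot 0
595: h=0, h2=2, probe 0,2 → slot 2
525: h=0, h2=4, probe 0,4,1 → slot 1
Table: [889, 525, 595, ∅, 417, 628, ∅]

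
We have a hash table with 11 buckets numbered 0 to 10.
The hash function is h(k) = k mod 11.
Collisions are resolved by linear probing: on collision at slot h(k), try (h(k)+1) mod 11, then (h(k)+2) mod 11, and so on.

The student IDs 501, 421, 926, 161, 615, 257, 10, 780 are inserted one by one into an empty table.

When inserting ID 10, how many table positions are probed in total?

501: h=6 → slot 6
421: h=3 → slot 3
926: h=2 → slot 2
161: h=7 → slot 7
615: h=10 → slot 10
257: h=4 → slot 4
10: h=10, probe 10,0 → slot 0
780: h=10, probe 10,0,1 → slot 1
Table: [10, 780, 926, 421, 257, _, 501, 161, _, _, 615]

2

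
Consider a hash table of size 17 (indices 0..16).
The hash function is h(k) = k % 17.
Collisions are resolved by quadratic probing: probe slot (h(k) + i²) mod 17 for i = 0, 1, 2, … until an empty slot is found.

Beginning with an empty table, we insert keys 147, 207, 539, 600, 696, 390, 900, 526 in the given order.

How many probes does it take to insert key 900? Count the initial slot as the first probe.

4

147 hashes to 11; slot 11 is free -> place at 11.
207 hashes to 3; slot 3 is free -> place at 3.
539 hashes to 12; slot 12 is free -> place at 12.
600 hashes to 5; slot 5 is free -> place at 5.
696 hashes to 16; slot 16 is free -> place at 16.
390 hashes to 16; 16 taken -> place at 0.
900 hashes to 16; 16,0,3 taken -> place at 8.
526 hashes to 16; 16,0,3,8 taken -> place at 15.
Table: [390, ., ., 207, ., 600, ., ., 900, ., ., 147, 539, ., ., 526, 696]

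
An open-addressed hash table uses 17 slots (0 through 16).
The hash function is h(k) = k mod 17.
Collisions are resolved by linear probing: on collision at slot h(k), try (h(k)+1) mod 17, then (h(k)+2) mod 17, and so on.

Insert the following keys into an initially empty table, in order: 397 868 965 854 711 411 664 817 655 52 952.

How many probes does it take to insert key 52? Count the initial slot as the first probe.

Insert 397: h=6, slot 6 empty -> index 6.
Insert 868: h=1, slot 1 empty -> index 1.
Insert 965: h=13, slot 13 empty -> index 13.
Insert 854: h=4, slot 4 empty -> index 4.
Insert 711: h=14, slot 14 empty -> index 14.
Insert 411: h=3, slot 3 empty -> index 3.
Insert 664: h=1, slot 1 occupied -> index 2.
Insert 817: h=1, slots 1,2,3,4 occupied -> index 5.
Insert 655: h=9, slot 9 empty -> index 9.
Insert 52: h=1, slots 1,2,3,4,5,6 occupied -> index 7.
Insert 952: h=0, slot 0 empty -> index 0.
Table: [952, 868, 664, 411, 854, 817, 397, 52, ., 655, ., ., ., 965, 711, ., .]

7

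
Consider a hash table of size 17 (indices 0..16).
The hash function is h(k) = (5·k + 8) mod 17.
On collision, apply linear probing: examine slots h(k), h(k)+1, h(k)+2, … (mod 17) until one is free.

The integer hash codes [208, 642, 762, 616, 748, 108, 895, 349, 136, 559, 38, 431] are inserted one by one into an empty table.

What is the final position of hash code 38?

208 hashes to 11; slot 11 is free => place at 11.
642 hashes to 5; slot 5 is free => place at 5.
762 hashes to 10; slot 10 is free => place at 10.
616 hashes to 11; 11 taken => place at 12.
748 hashes to 8; slot 8 is free => place at 8.
108 hashes to 4; slot 4 is free => place at 4.
895 hashes to 12; 12 taken => place at 13.
349 hashes to 2; slot 2 is free => place at 2.
136 hashes to 8; 8 taken => place at 9.
559 hashes to 15; slot 15 is free => place at 15.
38 hashes to 11; 11,12,13 taken => place at 14.
431 hashes to 4; 4,5 taken => place at 6.
Table: [-, -, 349, -, 108, 642, 431, -, 748, 136, 762, 208, 616, 895, 38, 559, -]

14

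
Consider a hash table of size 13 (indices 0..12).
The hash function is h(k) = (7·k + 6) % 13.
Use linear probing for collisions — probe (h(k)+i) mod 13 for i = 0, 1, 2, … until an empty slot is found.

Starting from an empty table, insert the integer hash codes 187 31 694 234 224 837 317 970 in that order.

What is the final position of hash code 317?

7

Insert 187: h=2, slot 2 empty -> index 2.
Insert 31: h=2, slot 2 occupied -> index 3.
Insert 694: h=2, slots 2,3 occupied -> index 4.
Insert 234: h=6, slot 6 empty -> index 6.
Insert 224: h=1, slot 1 empty -> index 1.
Insert 837: h=2, slots 2,3,4 occupied -> index 5.
Insert 317: h=2, slots 2,3,4,5,6 occupied -> index 7.
Insert 970: h=10, slot 10 empty -> index 10.
Table: [., 224, 187, 31, 694, 837, 234, 317, ., ., 970, ., .]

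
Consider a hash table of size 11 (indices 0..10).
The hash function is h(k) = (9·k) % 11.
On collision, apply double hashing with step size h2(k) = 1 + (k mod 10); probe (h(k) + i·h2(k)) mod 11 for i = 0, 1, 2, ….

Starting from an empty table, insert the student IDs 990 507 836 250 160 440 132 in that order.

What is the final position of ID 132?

3

990: h=0 → slot 0
507: h=9 → slot 9
836: h=0, h2=7, probe 0,7 → slot 7
250: h=6 → slot 6
160: h=10 → slot 10
440: h=0, h2=1, probe 0,1 → slot 1
132: h=0, h2=3, probe 0,3 → slot 3
Table: [990, 440, _, 132, _, _, 250, 836, _, 507, 160]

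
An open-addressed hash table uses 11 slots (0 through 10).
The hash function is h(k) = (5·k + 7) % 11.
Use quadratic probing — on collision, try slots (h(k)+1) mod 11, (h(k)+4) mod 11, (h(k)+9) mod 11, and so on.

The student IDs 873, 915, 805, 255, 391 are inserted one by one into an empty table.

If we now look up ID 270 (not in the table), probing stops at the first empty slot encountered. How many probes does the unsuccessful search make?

3

873 hashes to 5; slot 5 is free -> place at 5.
915 hashes to 6; slot 6 is free -> place at 6.
805 hashes to 6; 6 taken -> place at 7.
255 hashes to 6; 6,7 taken -> place at 10.
391 hashes to 4; slot 4 is free -> place at 4.
Table: [∅, ∅, ∅, ∅, 391, 873, 915, 805, ∅, ∅, 255]
Lookup 270: h=4, probe 4,5,8 → slot 8 empty, not found.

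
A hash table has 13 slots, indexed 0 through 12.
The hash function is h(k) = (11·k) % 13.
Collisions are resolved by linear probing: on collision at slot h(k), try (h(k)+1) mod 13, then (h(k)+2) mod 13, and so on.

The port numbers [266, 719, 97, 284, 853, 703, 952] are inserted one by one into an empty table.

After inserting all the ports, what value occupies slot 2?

97

Insert 266: h=1, slot 1 empty => index 1.
Insert 719: h=5, slot 5 empty => index 5.
Insert 97: h=1, slot 1 occupied => index 2.
Insert 284: h=4, slot 4 empty => index 4.
Insert 853: h=10, slot 10 empty => index 10.
Insert 703: h=11, slot 11 empty => index 11.
Insert 952: h=7, slot 7 empty => index 7.
Table: [∅, 266, 97, ∅, 284, 719, ∅, 952, ∅, ∅, 853, 703, ∅]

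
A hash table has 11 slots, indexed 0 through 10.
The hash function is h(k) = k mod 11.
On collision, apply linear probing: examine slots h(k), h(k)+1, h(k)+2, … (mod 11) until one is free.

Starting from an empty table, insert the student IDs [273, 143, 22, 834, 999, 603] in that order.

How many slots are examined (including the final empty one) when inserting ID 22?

273 hashes to 9; slot 9 is free => place at 9.
143 hashes to 0; slot 0 is free => place at 0.
22 hashes to 0; 0 taken => place at 1.
834 hashes to 9; 9 taken => place at 10.
999 hashes to 9; 9,10,0,1 taken => place at 2.
603 hashes to 9; 9,10,0,1,2 taken => place at 3.
Table: [143, 22, 999, 603, _, _, _, _, _, 273, 834]

2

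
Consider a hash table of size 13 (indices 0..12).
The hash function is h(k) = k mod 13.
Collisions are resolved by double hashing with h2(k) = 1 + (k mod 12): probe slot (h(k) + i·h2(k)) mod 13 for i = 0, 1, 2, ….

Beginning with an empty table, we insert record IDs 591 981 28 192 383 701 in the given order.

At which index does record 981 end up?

Insert 591: h=6, slot 6 empty => index 6.
Insert 981: h=6, h2=10, slot 6 occupied => index 3.
Insert 28: h=2, slot 2 empty => index 2.
Insert 192: h=10, slot 10 empty => index 10.
Insert 383: h=6, h2=12, slot 6 occupied => index 5.
Insert 701: h=12, slot 12 empty => index 12.
Table: [∅, ∅, 28, 981, ∅, 383, 591, ∅, ∅, ∅, 192, ∅, 701]

3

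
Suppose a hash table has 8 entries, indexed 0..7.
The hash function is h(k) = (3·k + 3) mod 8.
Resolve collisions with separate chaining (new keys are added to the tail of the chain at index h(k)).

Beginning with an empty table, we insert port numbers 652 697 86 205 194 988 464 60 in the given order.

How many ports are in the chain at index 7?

652 → bucket 7
697 → bucket 6
86 → bucket 5
205 → bucket 2
194 → bucket 1
988 → bucket 7 (collision)
464 → bucket 3
60 → bucket 7 (collision)
Final buckets:
0: _
1: 194
2: 205
3: 464
4: _
5: 86
6: 697
7: 652 -> 988 -> 60

3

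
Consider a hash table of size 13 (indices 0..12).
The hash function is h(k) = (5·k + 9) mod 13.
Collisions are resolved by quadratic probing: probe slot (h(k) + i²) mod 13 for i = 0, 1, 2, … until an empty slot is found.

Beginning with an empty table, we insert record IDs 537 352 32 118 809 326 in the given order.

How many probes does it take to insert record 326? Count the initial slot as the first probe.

Insert 537: h=3, slot 3 empty => index 3.
Insert 352: h=1, slot 1 empty => index 1.
Insert 32: h=0, slot 0 empty => index 0.
Insert 118: h=1, slot 1 occupied => index 2.
Insert 809: h=11, slot 11 empty => index 11.
Insert 326: h=1, slots 1,2 occupied => index 5.
Table: [32, 352, 118, 537, _, 326, _, _, _, _, _, 809, _]

3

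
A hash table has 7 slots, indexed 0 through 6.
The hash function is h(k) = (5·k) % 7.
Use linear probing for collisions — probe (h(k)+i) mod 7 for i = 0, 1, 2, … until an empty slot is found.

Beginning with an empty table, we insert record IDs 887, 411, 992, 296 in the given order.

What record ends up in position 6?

887: h=4 -> slot 4
411: h=4, probe 4,5 -> slot 5
992: h=4, probe 4,5,6 -> slot 6
296: h=3 -> slot 3
Table: [., ., ., 296, 887, 411, 992]

992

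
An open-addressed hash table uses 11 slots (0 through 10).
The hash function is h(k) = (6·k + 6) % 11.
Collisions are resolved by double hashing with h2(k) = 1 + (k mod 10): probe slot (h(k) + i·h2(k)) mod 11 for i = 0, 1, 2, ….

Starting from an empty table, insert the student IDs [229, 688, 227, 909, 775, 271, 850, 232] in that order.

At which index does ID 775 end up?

229 hashes to 5; slot 5 is free => place at 5.
688 hashes to 9; slot 9 is free => place at 9.
227 hashes to 4; slot 4 is free => place at 4.
909 hashes to 4, h2=10; 4 taken => place at 3.
775 hashes to 3, h2=6; 3,9,4 taken => place at 10.
271 hashes to 4, h2=2; 4 taken => place at 6.
850 hashes to 2; slot 2 is free => place at 2.
232 hashes to 1; slot 1 is free => place at 1.
Table: [_, 232, 850, 909, 227, 229, 271, _, _, 688, 775]

10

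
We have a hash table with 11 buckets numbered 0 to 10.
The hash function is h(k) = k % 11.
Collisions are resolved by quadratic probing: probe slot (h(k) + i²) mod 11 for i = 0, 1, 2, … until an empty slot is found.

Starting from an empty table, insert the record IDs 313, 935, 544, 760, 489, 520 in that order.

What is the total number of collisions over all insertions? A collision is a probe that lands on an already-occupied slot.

Insert 313: h=5, slot 5 empty => index 5.
Insert 935: h=0, slot 0 empty => index 0.
Insert 544: h=5, slot 5 occupied => index 6.
Insert 760: h=1, slot 1 empty => index 1.
Insert 489: h=5, slots 5,6 occupied => index 9.
Insert 520: h=3, slot 3 empty => index 3.
Table: [935, 760, -, 520, -, 313, 544, -, -, 489, -]

3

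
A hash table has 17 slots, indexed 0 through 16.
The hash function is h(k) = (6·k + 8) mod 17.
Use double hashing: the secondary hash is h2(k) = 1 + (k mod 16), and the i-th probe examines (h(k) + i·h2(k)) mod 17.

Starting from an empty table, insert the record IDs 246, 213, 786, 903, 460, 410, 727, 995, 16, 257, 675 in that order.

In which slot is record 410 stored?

246 hashes to 5; slot 5 is free → place at 5.
213 hashes to 11; slot 11 is free → place at 11.
786 hashes to 15; slot 15 is free → place at 15.
903 hashes to 3; slot 3 is free → place at 3.
460 hashes to 14; slot 14 is free → place at 14.
410 hashes to 3, h2=11; 3,14 taken → place at 8.
727 hashes to 1; slot 1 is free → place at 1.
995 hashes to 11, h2=4; 11,15 taken → place at 2.
16 hashes to 2, h2=1; 2,3 taken → place at 4.
257 hashes to 3, h2=2; 3,5 taken → place at 7.
675 hashes to 12; slot 12 is free → place at 12.
Table: [—, 727, 995, 903, 16, 246, —, 257, 410, —, —, 213, 675, —, 460, 786, —]

8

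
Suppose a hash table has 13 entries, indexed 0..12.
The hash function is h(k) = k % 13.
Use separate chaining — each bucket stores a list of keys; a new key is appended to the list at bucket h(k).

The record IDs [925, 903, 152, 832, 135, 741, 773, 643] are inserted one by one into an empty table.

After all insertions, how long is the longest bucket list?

Insert 925: h=2, bucket 2 empty -> new chain.
Insert 903: h=6, bucket 6 empty -> new chain.
Insert 152: h=9, bucket 9 empty -> new chain.
Insert 832: h=0, bucket 0 empty -> new chain.
Insert 135: h=5, bucket 5 empty -> new chain.
Insert 741: h=0, bucket 0 nonempty -> append to chain.
Insert 773: h=6, bucket 6 nonempty -> append to chain.
Insert 643: h=6, bucket 6 nonempty -> append to chain.
Final buckets:
0: 832 -> 741
1: _
2: 925
3: _
4: _
5: 135
6: 903 -> 773 -> 643
7: _
8: _
9: 152
10: _
11: _
12: _

3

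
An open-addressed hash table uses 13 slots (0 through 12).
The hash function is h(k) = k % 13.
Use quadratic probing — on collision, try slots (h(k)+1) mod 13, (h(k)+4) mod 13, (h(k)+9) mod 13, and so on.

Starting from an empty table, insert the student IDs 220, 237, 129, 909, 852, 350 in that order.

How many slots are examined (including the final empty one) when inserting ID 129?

Insert 220: h=12, slot 12 empty -> index 12.
Insert 237: h=3, slot 3 empty -> index 3.
Insert 129: h=12, slot 12 occupied -> index 0.
Insert 909: h=12, slots 12,0,3 occupied -> index 8.
Insert 852: h=7, slot 7 empty -> index 7.
Insert 350: h=12, slots 12,0,3,8 occupied -> index 2.
Table: [129, —, 350, 237, —, —, —, 852, 909, —, —, —, 220]

2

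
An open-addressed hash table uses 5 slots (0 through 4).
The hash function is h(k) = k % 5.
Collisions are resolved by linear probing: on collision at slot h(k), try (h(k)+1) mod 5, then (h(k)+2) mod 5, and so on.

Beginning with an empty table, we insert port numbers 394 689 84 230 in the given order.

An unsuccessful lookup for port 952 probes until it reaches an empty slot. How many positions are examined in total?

2

Insert 394: h=4, slot 4 empty => index 4.
Insert 689: h=4, slot 4 occupied => index 0.
Insert 84: h=4, slots 4,0 occupied => index 1.
Insert 230: h=0, slots 0,1 occupied => index 2.
Table: [689, 84, 230, ., 394]
Lookup 952: h=2, probe 2,3 → slot 3 empty, not found.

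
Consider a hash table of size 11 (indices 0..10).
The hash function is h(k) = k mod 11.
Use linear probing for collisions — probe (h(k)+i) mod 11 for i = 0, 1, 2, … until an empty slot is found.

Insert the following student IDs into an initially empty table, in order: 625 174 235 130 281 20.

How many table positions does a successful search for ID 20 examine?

625 hashes to 9; slot 9 is free -> place at 9.
174 hashes to 9; 9 taken -> place at 10.
235 hashes to 4; slot 4 is free -> place at 4.
130 hashes to 9; 9,10 taken -> place at 0.
281 hashes to 6; slot 6 is free -> place at 6.
20 hashes to 9; 9,10,0 taken -> place at 1.
Table: [130, 20, ∅, ∅, 235, ∅, 281, ∅, ∅, 625, 174]
Lookup 20: h=9, probe 9,10,0,1 → found at 1.

4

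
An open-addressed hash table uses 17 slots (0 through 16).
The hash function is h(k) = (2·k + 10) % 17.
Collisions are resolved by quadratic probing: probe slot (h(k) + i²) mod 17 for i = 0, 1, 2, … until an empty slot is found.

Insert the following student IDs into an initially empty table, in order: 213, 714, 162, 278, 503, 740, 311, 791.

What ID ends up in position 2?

213: h=11 -> slot 11
714: h=10 -> slot 10
162: h=11, probe 11,12 -> slot 12
278: h=5 -> slot 5
503: h=13 -> slot 13
740: h=11, probe 11,12,15 -> slot 15
311: h=3 -> slot 3
791: h=11, probe 11,12,15,3,10,2 -> slot 2
Table: [—, —, 791, 311, —, 278, —, —, —, —, 714, 213, 162, 503, —, 740, —]

791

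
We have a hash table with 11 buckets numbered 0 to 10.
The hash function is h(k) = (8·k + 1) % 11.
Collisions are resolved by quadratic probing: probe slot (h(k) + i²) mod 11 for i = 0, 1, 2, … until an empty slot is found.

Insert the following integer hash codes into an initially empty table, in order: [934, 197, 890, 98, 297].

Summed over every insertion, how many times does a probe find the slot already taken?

6

Insert 934: h=4, slot 4 empty → index 4.
Insert 197: h=4, slot 4 occupied → index 5.
Insert 890: h=4, slots 4,5 occupied → index 8.
Insert 98: h=4, slots 4,5,8 occupied → index 2.
Insert 297: h=1, slot 1 empty → index 1.
Table: [., 297, 98, ., 934, 197, ., ., 890, ., .]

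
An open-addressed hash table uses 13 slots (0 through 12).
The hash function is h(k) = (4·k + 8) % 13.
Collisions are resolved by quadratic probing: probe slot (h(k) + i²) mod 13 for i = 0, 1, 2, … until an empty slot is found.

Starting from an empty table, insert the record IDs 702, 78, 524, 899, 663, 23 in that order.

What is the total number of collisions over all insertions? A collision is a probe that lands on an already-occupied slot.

Insert 702: h=8, slot 8 empty -> index 8.
Insert 78: h=8, slot 8 occupied -> index 9.
Insert 524: h=11, slot 11 empty -> index 11.
Insert 899: h=3, slot 3 empty -> index 3.
Insert 663: h=8, slots 8,9 occupied -> index 12.
Insert 23: h=9, slot 9 occupied -> index 10.
Table: [-, -, -, 899, -, -, -, -, 702, 78, 23, 524, 663]

4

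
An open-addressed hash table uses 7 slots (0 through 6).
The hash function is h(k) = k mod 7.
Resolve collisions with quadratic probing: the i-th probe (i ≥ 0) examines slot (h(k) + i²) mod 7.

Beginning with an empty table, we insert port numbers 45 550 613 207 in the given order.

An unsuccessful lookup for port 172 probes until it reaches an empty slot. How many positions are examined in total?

45: h=3 => slot 3
550: h=4 => slot 4
613: h=4, probe 4,5 => slot 5
207: h=4, probe 4,5,1 => slot 1
Table: [—, 207, —, 45, 550, 613, —]
Lookup 172: h=4, probe 4,5,1,6 → slot 6 empty, not found.

4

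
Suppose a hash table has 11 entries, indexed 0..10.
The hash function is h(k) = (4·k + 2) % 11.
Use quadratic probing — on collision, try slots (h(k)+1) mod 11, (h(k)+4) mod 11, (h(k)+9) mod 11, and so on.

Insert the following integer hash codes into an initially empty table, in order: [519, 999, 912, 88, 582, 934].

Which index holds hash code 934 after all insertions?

519 hashes to 10; slot 10 is free → place at 10.
999 hashes to 5; slot 5 is free → place at 5.
912 hashes to 9; slot 9 is free → place at 9.
88 hashes to 2; slot 2 is free → place at 2.
582 hashes to 9; 9,10,2 taken → place at 7.
934 hashes to 9; 9,10,2,7 taken → place at 3.
Table: [., ., 88, 934, ., 999, ., 582, ., 912, 519]

3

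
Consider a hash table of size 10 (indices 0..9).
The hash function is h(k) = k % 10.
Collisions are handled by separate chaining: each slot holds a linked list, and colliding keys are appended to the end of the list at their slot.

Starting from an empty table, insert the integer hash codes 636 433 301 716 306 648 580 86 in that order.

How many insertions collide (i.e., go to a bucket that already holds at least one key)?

3

Insert 636: h=6, bucket 6 empty → new chain.
Insert 433: h=3, bucket 3 empty → new chain.
Insert 301: h=1, bucket 1 empty → new chain.
Insert 716: h=6, bucket 6 nonempty → append to chain.
Insert 306: h=6, bucket 6 nonempty → append to chain.
Insert 648: h=8, bucket 8 empty → new chain.
Insert 580: h=0, bucket 0 empty → new chain.
Insert 86: h=6, bucket 6 nonempty → append to chain.
Final buckets:
0: 580
1: 301
2: ∅
3: 433
4: ∅
5: ∅
6: 636 -> 716 -> 306 -> 86
7: ∅
8: 648
9: ∅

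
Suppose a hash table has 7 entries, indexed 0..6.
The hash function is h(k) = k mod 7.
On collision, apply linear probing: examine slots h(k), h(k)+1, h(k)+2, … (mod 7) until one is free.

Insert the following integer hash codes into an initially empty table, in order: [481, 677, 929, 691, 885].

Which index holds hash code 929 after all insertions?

0

Insert 481: h=5, slot 5 empty -> index 5.
Insert 677: h=5, slot 5 occupied -> index 6.
Insert 929: h=5, slots 5,6 occupied -> index 0.
Insert 691: h=5, slots 5,6,0 occupied -> index 1.
Insert 885: h=3, slot 3 empty -> index 3.
Table: [929, 691, _, 885, _, 481, 677]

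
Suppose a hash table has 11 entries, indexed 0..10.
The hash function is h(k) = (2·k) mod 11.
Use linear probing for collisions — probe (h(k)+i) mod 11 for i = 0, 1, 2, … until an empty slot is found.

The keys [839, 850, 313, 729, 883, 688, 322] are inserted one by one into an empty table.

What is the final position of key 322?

Insert 839: h=6, slot 6 empty → index 6.
Insert 850: h=6, slot 6 occupied → index 7.
Insert 313: h=10, slot 10 empty → index 10.
Insert 729: h=6, slots 6,7 occupied → index 8.
Insert 883: h=6, slots 6,7,8 occupied → index 9.
Insert 688: h=1, slot 1 empty → index 1.
Insert 322: h=6, slots 6,7,8,9,10 occupied → index 0.
Table: [322, 688, ∅, ∅, ∅, ∅, 839, 850, 729, 883, 313]

0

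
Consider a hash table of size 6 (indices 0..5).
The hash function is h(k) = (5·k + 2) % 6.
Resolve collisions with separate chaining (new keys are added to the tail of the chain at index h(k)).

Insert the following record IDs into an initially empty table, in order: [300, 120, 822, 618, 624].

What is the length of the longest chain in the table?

5

Insert 300: h=2, bucket 2 empty → new chain.
Insert 120: h=2, bucket 2 nonempty → append to chain.
Insert 822: h=2, bucket 2 nonempty → append to chain.
Insert 618: h=2, bucket 2 nonempty → append to chain.
Insert 624: h=2, bucket 2 nonempty → append to chain.
Final buckets:
0: ∅
1: ∅
2: 300 -> 120 -> 822 -> 618 -> 624
3: ∅
4: ∅
5: ∅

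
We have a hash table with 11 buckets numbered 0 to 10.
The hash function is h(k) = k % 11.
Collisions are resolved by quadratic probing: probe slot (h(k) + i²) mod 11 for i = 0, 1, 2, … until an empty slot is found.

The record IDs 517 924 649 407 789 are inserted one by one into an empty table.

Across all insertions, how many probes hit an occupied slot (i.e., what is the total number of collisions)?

6

Insert 517: h=0, slot 0 empty -> index 0.
Insert 924: h=0, slot 0 occupied -> index 1.
Insert 649: h=0, slots 0,1 occupied -> index 4.
Insert 407: h=0, slots 0,1,4 occupied -> index 9.
Insert 789: h=8, slot 8 empty -> index 8.
Table: [517, 924, -, -, 649, -, -, -, 789, 407, -]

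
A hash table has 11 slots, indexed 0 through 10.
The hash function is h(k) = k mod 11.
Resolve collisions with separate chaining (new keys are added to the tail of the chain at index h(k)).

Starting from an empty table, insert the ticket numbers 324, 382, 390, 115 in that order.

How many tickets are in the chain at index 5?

324 → bucket 5
382 → bucket 8
390 → bucket 5 (collision)
115 → bucket 5 (collision)
Final buckets:
0: ∅
1: ∅
2: ∅
3: ∅
4: ∅
5: 324 -> 390 -> 115
6: ∅
7: ∅
8: 382
9: ∅
10: ∅

3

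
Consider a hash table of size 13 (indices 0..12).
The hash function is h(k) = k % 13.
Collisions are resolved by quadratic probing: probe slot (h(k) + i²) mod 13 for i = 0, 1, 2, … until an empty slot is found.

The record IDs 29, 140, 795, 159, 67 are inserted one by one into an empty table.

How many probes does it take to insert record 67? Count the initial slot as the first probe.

3

Insert 29: h=3, slot 3 empty => index 3.
Insert 140: h=10, slot 10 empty => index 10.
Insert 795: h=2, slot 2 empty => index 2.
Insert 159: h=3, slot 3 occupied => index 4.
Insert 67: h=2, slots 2,3 occupied => index 6.
Table: [∅, ∅, 795, 29, 159, ∅, 67, ∅, ∅, ∅, 140, ∅, ∅]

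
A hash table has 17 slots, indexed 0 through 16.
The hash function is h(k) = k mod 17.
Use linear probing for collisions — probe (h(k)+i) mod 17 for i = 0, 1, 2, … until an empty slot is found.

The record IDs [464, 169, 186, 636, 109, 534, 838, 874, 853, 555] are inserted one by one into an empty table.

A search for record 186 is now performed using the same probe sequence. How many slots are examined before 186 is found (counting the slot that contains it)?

464 hashes to 5; slot 5 is free => place at 5.
169 hashes to 16; slot 16 is free => place at 16.
186 hashes to 16; 16 taken => place at 0.
636 hashes to 7; slot 7 is free => place at 7.
109 hashes to 7; 7 taken => place at 8.
534 hashes to 7; 7,8 taken => place at 9.
838 hashes to 5; 5 taken => place at 6.
874 hashes to 7; 7,8,9 taken => place at 10.
853 hashes to 3; slot 3 is free => place at 3.
555 hashes to 11; slot 11 is free => place at 11.
Table: [186, ∅, ∅, 853, ∅, 464, 838, 636, 109, 534, 874, 555, ∅, ∅, ∅, ∅, 169]
Lookup 186: h=16, probe 16,0 → found at 0.

2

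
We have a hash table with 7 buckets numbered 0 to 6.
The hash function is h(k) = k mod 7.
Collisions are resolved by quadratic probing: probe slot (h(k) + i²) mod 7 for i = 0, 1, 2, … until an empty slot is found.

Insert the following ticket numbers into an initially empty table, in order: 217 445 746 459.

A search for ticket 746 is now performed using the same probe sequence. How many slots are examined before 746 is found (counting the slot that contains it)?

2

Insert 217: h=0, slot 0 empty -> index 0.
Insert 445: h=4, slot 4 empty -> index 4.
Insert 746: h=4, slot 4 occupied -> index 5.
Insert 459: h=4, slots 4,5 occupied -> index 1.
Table: [217, 459, -, -, 445, 746, -]
Lookup 746: h=4, probe 4,5 → found at 5.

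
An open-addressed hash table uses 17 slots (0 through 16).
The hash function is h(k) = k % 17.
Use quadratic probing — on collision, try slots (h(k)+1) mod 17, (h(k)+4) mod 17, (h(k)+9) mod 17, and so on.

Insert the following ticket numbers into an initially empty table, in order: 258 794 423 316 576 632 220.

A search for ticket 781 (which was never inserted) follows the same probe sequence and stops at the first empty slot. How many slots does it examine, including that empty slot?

4

258: h=3 -> slot 3
794: h=12 -> slot 12
423: h=15 -> slot 15
316: h=10 -> slot 10
576: h=15, probe 15,16 -> slot 16
632: h=3, probe 3,4 -> slot 4
220: h=16, probe 16,0 -> slot 0
Table: [220, ., ., 258, 632, ., ., ., ., ., 316, ., 794, ., ., 423, 576]
Lookup 781: h=16, probe 16,0,3,8 → slot 8 empty, not found.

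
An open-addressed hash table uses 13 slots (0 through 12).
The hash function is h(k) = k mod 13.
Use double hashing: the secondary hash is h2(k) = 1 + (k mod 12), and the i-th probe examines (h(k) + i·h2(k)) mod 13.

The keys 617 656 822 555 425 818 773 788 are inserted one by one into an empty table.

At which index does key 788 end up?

4

617: h=6 -> slot 6
656: h=6, h2=9, probe 6,2 -> slot 2
822: h=3 -> slot 3
555: h=9 -> slot 9
425: h=9, h2=6, probe 9,2,8 -> slot 8
818: h=12 -> slot 12
773: h=6, h2=6, probe 6,12,5 -> slot 5
788: h=8, h2=9, probe 8,4 -> slot 4
Table: [—, —, 656, 822, 788, 773, 617, —, 425, 555, —, —, 818]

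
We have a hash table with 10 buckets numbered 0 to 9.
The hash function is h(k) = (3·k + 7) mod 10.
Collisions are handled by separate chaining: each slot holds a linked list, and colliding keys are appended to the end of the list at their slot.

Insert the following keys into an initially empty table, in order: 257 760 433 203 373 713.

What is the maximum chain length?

4

257 → bucket 8
760 → bucket 7
433 → bucket 6
203 → bucket 6 (collision)
373 → bucket 6 (collision)
713 → bucket 6 (collision)
Final buckets:
0: .
1: .
2: .
3: .
4: .
5: .
6: 433 -> 203 -> 373 -> 713
7: 760
8: 257
9: .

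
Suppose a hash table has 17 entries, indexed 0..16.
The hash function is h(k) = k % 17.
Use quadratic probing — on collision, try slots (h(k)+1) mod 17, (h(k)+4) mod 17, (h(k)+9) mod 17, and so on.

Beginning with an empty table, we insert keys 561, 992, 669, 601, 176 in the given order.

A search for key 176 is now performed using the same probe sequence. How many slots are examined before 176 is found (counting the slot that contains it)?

561 hashes to 0; slot 0 is free → place at 0.
992 hashes to 6; slot 6 is free → place at 6.
669 hashes to 6; 6 taken → place at 7.
601 hashes to 6; 6,7 taken → place at 10.
176 hashes to 6; 6,7,10 taken → place at 15.
Table: [561, ., ., ., ., ., 992, 669, ., ., 601, ., ., ., ., 176, .]
Lookup 176: h=6, probe 6,7,10,15 → found at 15.

4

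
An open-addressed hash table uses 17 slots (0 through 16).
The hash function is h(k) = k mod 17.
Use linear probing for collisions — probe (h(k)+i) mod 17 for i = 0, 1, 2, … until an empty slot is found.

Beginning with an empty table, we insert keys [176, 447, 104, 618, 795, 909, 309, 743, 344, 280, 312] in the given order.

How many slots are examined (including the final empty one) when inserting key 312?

5

176: h=6 => slot 6
447: h=5 => slot 5
104: h=2 => slot 2
618: h=6, probe 6,7 => slot 7
795: h=13 => slot 13
909: h=8 => slot 8
309: h=3 => slot 3
743: h=12 => slot 12
344: h=4 => slot 4
280: h=8, probe 8,9 => slot 9
312: h=6, probe 6,7,8,9,10 => slot 10
Table: [-, -, 104, 309, 344, 447, 176, 618, 909, 280, 312, -, 743, 795, -, -, -]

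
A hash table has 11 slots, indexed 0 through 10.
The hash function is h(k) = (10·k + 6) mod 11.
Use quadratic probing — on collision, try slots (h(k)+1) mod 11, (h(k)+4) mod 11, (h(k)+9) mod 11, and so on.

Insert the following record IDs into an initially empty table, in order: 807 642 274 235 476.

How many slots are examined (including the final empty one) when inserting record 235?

807 hashes to 2; slot 2 is free → place at 2.
642 hashes to 2; 2 taken → place at 3.
274 hashes to 7; slot 7 is free → place at 7.
235 hashes to 2; 2,3 taken → place at 6.
476 hashes to 3; 3 taken → place at 4.
Table: [., ., 807, 642, 476, ., 235, 274, ., ., .]

3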